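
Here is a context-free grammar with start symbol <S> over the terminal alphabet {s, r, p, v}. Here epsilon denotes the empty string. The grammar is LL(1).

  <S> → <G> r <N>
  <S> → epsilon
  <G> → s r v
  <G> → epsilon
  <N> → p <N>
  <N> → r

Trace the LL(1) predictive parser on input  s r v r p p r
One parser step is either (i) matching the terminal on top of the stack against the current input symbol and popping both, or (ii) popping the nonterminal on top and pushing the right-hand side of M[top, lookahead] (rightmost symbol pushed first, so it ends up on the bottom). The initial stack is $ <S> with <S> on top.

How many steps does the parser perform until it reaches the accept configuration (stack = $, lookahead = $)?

step 1: stack=$ <S>  input=s r v r p p r $  — expand <S> → <G> r <N>
step 2: stack=$ <N> r <G>  input=s r v r p p r $  — expand <G> → s r v
step 3: stack=$ <N> r v r s  input=s r v r p p r $  — match s
step 4: stack=$ <N> r v r  input=r v r p p r $  — match r
step 5: stack=$ <N> r v  input=v r p p r $  — match v
step 6: stack=$ <N> r  input=r p p r $  — match r
step 7: stack=$ <N>  input=p p r $  — expand <N> → p <N>
step 8: stack=$ <N> p  input=p p r $  — match p
step 9: stack=$ <N>  input=p r $  — expand <N> → p <N>
step 10: stack=$ <N> p  input=p r $  — match p
step 11: stack=$ <N>  input=r $  — expand <N> → r
step 12: stack=$ r  input=r $  — match r
Accept reached after 12 steps.

12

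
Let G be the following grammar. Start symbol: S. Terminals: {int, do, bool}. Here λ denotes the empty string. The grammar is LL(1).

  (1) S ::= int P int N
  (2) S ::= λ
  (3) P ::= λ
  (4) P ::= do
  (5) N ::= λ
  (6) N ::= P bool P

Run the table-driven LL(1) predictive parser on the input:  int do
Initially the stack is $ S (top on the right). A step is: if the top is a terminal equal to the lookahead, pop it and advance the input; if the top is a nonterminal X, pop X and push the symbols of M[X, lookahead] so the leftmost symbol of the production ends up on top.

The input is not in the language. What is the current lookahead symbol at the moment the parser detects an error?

$

     Stack          Input     Action
  1  $ S            int do $  expand S ::= int P int N
  2  $ N int P int  int do $  match int
  3  $ N int P      do $      expand P ::= do
  4  $ N int do     do $      match do
  5  $ N int        $         error: top is terminal int but lookahead is $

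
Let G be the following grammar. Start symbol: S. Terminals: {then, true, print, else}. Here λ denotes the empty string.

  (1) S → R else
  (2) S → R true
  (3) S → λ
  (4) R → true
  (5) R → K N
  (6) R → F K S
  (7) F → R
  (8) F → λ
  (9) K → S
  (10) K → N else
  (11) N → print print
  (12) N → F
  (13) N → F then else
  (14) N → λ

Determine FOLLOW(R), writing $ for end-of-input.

{else, print, then, true}

FIRST(S) = {λ, else, print, then, true}  (via R else, R true)
FIRST(R) = {λ, else, print, then, true}  (via K N, F K S)
FIRST(F) = {λ, else, print, then, true}  (via R)
FIRST(N) = {λ, else, print, then, true}  (via F, F then else)
FIRST(K) = {λ, else, print, then, true}  (via S, N else)
FOLLOW(S) includes $ since S is the start symbol.
FOLLOW(S): in R→F K S, the suffix after S is empty, so FOLLOW(S) ⊇ FOLLOW(R) = {else, print, then, true}; in K→S, the suffix after S is empty, so FOLLOW(S) ⊇ FOLLOW(K) = {else, print, then, true}. Thus FOLLOW(S) = {$, else, print, then, true}.
FOLLOW(R): in S→R else, R is followed by else with FIRST {else}; in S→R true, R is followed by true with FIRST {true}; in F→R, the suffix after R is empty, so FOLLOW(R) ⊇ FOLLOW(F) = {else, print, then, true}. Thus FOLLOW(R) = {else, print, then, true}.
FOLLOW(K): in R→K N, K is followed by N with FIRST {λ, else, print, then, true}; in R→K N, the suffix after K is nullable, so FOLLOW(K) ⊇ FOLLOW(R) = {else, print, then, true}; in R→F K S, K is followed by S with FIRST {λ, else, print, then, true}; in R→F K S, the suffix after K is nullable, so FOLLOW(K) ⊇ FOLLOW(R) = {else, print, then, true}. Thus FOLLOW(K) = {else, print, then, true}.
FOLLOW(N): in R→K N, the suffix after N is empty, so FOLLOW(N) ⊇ FOLLOW(R) = {else, print, then, true}; in K→N else, N is followed by else with FIRST {else}. Thus FOLLOW(N) = {else, print, then, true}.
FOLLOW(F): in R→F K S, F is followed by K S with FIRST {λ, else, print, then, true}; in R→F K S, the suffix after F is nullable, so FOLLOW(F) ⊇ FOLLOW(R) = {else, print, then, true}; in N→F, the suffix after F is empty, so FOLLOW(F) ⊇ FOLLOW(N) = {else, print, then, true}; in N→F then else, F is followed by then else with FIRST {then}. Thus FOLLOW(F) = {else, print, then, true}.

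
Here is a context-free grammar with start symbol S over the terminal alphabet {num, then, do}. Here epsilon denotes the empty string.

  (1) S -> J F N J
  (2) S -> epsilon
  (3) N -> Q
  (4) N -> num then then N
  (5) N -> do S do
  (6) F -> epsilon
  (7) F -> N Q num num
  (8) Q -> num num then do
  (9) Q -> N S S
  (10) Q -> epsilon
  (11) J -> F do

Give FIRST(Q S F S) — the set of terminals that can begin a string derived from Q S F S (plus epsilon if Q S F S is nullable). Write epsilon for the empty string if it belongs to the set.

{epsilon, do, num}

FIRST(S) = {epsilon, do, num}  (via J F N J)
FIRST(N) = {epsilon, do, num}  (via Q)
FIRST(Q) = {epsilon, do, num}  (via N S S)
FIRST(F) = {epsilon, do, num}  (via N Q num num)
FIRST(J) = {do, num}  (via F do)
FIRST(Q S F S): take FIRST of each symbol in turn, carrying on past any symbol whose FIRST contains epsilon; result {epsilon, do, num}.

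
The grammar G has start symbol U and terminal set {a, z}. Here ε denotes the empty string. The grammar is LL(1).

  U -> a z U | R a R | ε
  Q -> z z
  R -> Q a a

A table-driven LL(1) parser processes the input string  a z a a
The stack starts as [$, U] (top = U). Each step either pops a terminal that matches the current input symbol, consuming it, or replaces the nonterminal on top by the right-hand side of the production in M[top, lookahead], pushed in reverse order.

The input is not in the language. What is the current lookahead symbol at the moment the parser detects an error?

     Stack    Input      Action
  1  $ U      a z a a $  expand U -> a z U
  2  $ U z a  a z a a $  match a
  3  $ U z    z a a $    match z
  4  $ U      a a $      expand U -> a z U
  5  $ U z a  a a $      match a
  6  $ U z    a $        error: top is terminal z but lookahead is a

a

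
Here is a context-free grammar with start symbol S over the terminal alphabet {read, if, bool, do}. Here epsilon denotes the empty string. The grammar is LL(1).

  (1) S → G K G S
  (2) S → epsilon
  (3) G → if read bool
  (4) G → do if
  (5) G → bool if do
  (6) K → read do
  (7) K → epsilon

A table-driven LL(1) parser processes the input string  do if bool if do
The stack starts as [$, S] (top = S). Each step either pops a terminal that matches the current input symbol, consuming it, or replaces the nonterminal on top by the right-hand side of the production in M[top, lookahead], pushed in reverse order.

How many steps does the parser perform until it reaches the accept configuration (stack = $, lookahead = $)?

10

      Stack           Input               Action
   1  $ S             do if bool if do $  expand S → G K G S
   2  $ S G K G       do if bool if do $  expand G → do if
   3  $ S G K if do   do if bool if do $  match do
   4  $ S G K if      if bool if do $     match if
   5  $ S G K         bool if do $        expand K → epsilon
   6  $ S G           bool if do $        expand G → bool if do
   7  $ S do if bool  bool if do $        match bool
   8  $ S do if       if do $             match if
   9  $ S do          do $                match do
  10  $ S             $                   expand S → epsilon
Accept reached after 10 steps.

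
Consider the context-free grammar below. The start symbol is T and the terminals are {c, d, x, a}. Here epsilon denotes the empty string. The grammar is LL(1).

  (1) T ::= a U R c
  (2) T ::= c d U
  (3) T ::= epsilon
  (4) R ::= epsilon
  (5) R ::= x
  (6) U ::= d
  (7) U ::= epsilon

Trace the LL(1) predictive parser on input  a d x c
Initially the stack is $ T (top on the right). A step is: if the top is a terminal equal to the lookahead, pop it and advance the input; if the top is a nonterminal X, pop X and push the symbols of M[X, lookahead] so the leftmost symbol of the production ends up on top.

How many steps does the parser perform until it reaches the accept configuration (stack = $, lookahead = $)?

7

step 1: stack=$ T  input=a d x c $  — expand T ::= a U R c
step 2: stack=$ c R U a  input=a d x c $  — match a
step 3: stack=$ c R U  input=d x c $  — expand U ::= d
step 4: stack=$ c R d  input=d x c $  — match d
step 5: stack=$ c R  input=x c $  — expand R ::= x
step 6: stack=$ c x  input=x c $  — match x
step 7: stack=$ c  input=c $  — match c
Accept reached after 7 steps.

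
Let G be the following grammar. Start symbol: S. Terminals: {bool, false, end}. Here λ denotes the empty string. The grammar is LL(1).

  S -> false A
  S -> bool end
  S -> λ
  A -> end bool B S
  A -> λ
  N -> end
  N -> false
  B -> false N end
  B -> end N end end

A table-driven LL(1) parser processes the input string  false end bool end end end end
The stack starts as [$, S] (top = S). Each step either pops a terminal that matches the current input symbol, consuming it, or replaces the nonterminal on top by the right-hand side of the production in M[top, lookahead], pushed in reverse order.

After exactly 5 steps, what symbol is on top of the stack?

     Stack           Input                             Action
  1  $ S             false end bool end end end end $  expand S -> false A
  2  $ A false       false end bool end end end end $  match false
  3  $ A             end bool end end end end $        expand A -> end bool B S
  4  $ S B bool end  end bool end end end end $        match end
  5  $ S B bool      bool end end end end $            match bool
Stack after step 5: $ S B (top = B).

B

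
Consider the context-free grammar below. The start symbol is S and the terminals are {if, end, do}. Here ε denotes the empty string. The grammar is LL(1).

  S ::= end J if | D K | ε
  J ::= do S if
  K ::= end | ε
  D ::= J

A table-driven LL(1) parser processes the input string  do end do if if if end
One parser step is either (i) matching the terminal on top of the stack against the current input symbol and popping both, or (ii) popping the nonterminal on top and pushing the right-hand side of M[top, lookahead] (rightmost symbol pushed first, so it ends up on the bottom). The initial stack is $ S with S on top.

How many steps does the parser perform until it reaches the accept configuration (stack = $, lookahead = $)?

step 1: stack=$ S  input=do end do if if if end $  — expand S ::= D K
step 2: stack=$ K D  input=do end do if if if end $  — expand D ::= J
step 3: stack=$ K J  input=do end do if if if end $  — expand J ::= do S if
step 4: stack=$ K if S do  input=do end do if if if end $  — match do
step 5: stack=$ K if S  input=end do if if if end $  — expand S ::= end J if
step 6: stack=$ K if if J end  input=end do if if if end $  — match end
step 7: stack=$ K if if J  input=do if if if end $  — expand J ::= do S if
step 8: stack=$ K if if if S do  input=do if if if end $  — match do
step 9: stack=$ K if if if S  input=if if if end $  — expand S ::= ε
step 10: stack=$ K if if if  input=if if if end $  — match if
step 11: stack=$ K if if  input=if if end $  — match if
step 12: stack=$ K if  input=if end $  — match if
step 13: stack=$ K  input=end $  — expand K ::= end
step 14: stack=$ end  input=end $  — match end
Accept reached after 14 steps.

14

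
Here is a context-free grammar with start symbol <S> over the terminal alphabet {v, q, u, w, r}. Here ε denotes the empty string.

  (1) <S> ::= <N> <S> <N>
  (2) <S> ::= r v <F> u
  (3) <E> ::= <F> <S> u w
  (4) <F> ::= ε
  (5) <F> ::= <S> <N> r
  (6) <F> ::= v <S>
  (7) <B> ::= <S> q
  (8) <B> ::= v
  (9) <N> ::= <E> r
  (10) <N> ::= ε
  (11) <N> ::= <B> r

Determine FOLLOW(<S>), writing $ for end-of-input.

FIRST(<S>) = {r, v}  (via <N> <S> <N>)
FIRST(<F>) = {ε, r, v}  (via <S> <N> r)
FIRST(<B>) = {r, v}  (via <S> q)
FIRST(<E>) = {r, v}  (via <F> <S> u w)
FIRST(<N>) = {ε, r, v}  (via <E> r, <B> r)
FOLLOW(<S>) includes $ since <S> is the start symbol.
FOLLOW(<E>): in <N>::=<E> r, <E> is followed by r with FIRST {r}. Thus FOLLOW(<E>) = {r}.
FOLLOW(<F>): in <S>::=r v <F> u, <F> is followed by u with FIRST {u}; in <E>::=<F> <S> u w, <F> is followed by <S> u w with FIRST {r, v}. Thus FOLLOW(<F>) = {r, u, v}.
FOLLOW(<S>): in <S>::=<N> <S> <N>, <S> is followed by <N> with FIRST {ε, r, v}; in <S>::=<N> <S> <N>, the suffix after <S> is nullable (adds nothing new); in <E>::=<F> <S> u w, <S> is followed by u w with FIRST {u}; in <F>::=<S> <N> r, <S> is followed by <N> r with FIRST {r, v}; in <F>::=v <S>, the suffix after <S> is empty, so FOLLOW(<S>) ⊇ FOLLOW(<F>) = {r, u, v}; in <B>::=<S> q, <S> is followed by q with FIRST {q}. Thus FOLLOW(<S>) = {$, q, r, u, v}.
FOLLOW(<B>): in <N>::=<B> r, <B> is followed by r with FIRST {r}. Thus FOLLOW(<B>) = {r}.
FOLLOW(<N>): in <S>::=<N> <S> <N> (occurrence 1), <N> is followed by <S> <N> with FIRST {r, v}; in <S>::=<N> <S> <N> (occurrence 2), the suffix after <N> is empty, so FOLLOW(<N>) ⊇ FOLLOW(<S>) = {$, q, r, u, v}; in <F>::=<S> <N> r, <N> is followed by r with FIRST {r}. Thus FOLLOW(<N>) = {$, q, r, u, v}.

{$, q, r, u, v}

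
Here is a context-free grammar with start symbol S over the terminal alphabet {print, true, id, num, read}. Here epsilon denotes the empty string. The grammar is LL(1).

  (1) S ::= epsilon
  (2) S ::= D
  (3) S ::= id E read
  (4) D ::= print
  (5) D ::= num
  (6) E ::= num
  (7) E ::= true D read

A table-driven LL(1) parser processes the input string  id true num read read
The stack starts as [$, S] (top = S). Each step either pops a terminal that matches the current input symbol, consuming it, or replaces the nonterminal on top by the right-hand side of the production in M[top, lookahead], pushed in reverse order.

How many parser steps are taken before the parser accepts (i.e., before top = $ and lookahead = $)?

     Stack               Input                    Action
  1  $ S                 id true num read read $  expand S ::= id E read
  2  $ read E id         id true num read read $  match id
  3  $ read E            true num read read $     expand E ::= true D read
  4  $ read read D true  true num read read $     match true
  5  $ read read D       num read read $          expand D ::= num
  6  $ read read num     num read read $          match num
  7  $ read read         read read $              match read
  8  $ read              read $                   match read
Accept reached after 8 steps.

8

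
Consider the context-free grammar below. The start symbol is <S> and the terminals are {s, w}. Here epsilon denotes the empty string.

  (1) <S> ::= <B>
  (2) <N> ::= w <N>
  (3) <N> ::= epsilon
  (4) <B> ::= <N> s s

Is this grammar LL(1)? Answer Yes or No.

FIRST(<S>) = {s, w}
FIRST(<N>) = {epsilon, w}
FIRST(<B>) = {s, w}
FOLLOW(<S>) = {$}
FOLLOW(<N>) = {s}
FOLLOW(<B>) = {$}
Each cell of M receives at most one production.

Yes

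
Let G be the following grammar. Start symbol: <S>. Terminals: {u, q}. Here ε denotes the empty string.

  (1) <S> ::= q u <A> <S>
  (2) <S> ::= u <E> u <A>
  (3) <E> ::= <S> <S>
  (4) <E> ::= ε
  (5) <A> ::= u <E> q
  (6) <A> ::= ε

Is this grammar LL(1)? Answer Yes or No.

No

FIRST(<S>) = {q, u}
FIRST(<E>) = {ε, q, u}
FIRST(<A>) = {ε, u}
FOLLOW(<S>) = {$, q, u}
FOLLOW(<E>) = {q, u}
FOLLOW(<A>) = {$, q, u}
Cell M[<A>, u] receives both <A> ::= u <E> q and <A> ::= ε — the grammar is not LL(1).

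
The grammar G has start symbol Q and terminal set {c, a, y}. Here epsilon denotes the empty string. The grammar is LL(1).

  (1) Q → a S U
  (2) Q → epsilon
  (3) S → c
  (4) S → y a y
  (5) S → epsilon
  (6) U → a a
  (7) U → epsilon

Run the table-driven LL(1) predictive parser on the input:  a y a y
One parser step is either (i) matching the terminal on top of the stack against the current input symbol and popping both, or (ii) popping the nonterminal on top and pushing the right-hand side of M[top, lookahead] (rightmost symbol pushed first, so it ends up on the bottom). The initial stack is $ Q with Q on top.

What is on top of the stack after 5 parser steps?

y

step 1: stack=$ Q  input=a y a y $  — expand Q → a S U
step 2: stack=$ U S a  input=a y a y $  — match a
step 3: stack=$ U S  input=y a y $  — expand S → y a y
step 4: stack=$ U y a y  input=y a y $  — match y
step 5: stack=$ U y a  input=a y $  — match a
Stack after step 5: $ U y (top = y).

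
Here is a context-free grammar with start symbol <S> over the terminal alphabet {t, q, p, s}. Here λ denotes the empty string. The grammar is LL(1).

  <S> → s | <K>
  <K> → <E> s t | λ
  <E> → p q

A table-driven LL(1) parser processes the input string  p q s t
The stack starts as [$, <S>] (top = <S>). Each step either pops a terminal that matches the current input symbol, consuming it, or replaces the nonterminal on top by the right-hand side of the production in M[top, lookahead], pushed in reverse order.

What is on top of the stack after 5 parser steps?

step 1: stack=$ <S>  input=p q s t $  — expand <S> → <K>
step 2: stack=$ <K>  input=p q s t $  — expand <K> → <E> s t
step 3: stack=$ t s <E>  input=p q s t $  — expand <E> → p q
step 4: stack=$ t s q p  input=p q s t $  — match p
step 5: stack=$ t s q  input=q s t $  — match q
Stack after step 5: $ t s (top = s).

s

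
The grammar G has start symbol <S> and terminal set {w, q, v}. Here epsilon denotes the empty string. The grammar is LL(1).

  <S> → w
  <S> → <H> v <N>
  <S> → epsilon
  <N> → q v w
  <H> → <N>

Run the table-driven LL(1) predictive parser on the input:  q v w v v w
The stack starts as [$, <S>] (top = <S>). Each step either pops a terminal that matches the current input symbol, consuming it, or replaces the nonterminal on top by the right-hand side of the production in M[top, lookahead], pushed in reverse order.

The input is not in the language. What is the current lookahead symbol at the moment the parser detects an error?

v

     Stack          Input          Action
  1  $ <S>          q v w v v w $  expand <S> → <H> v <N>
  2  $ <N> v <H>    q v w v v w $  expand <H> → <N>
  3  $ <N> v <N>    q v w v v w $  expand <N> → q v w
  4  $ <N> v w v q  q v w v v w $  match q
  5  $ <N> v w v    v w v v w $    match v
  6  $ <N> v w      w v v w $      match w
  7  $ <N> v        v v w $        match v
  8  $ <N>          v w $          error: M[<N>, v] is empty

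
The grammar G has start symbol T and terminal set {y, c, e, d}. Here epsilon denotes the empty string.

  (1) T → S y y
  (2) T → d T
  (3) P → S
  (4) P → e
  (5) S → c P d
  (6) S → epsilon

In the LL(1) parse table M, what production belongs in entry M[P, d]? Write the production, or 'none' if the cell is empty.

P → S

FIRST(S) = {epsilon, c}
FIRST(T) = {c, d, y}  (via S y y)
FIRST(P) = {epsilon, c, e}  (via S)
FOLLOW(T) includes $ since T is the start symbol.
FOLLOW(P): in S→c P d, P is followed by d with FIRST {d}. Thus FOLLOW(P) = {d}.
For P → S: FIRST(S) = {epsilon, c}, so it goes in M[P, t] for t ∈ {c}; since epsilon ∈ FIRST, also for every t ∈ FOLLOW(P) = {d}.
For P → e: FIRST(e) = {e}, so it goes in M[P, t] for t ∈ {e}.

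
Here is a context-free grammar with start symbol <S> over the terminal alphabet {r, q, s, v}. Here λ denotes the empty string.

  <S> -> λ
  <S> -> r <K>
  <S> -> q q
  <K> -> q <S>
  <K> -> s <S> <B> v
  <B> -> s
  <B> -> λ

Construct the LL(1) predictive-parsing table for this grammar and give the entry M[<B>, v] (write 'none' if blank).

FIRST(<S>): from <S>->λ we get {λ}; from <S>->r <K> we get {r}; from <S>->q q we get {q}. So FIRST(<S>) = {λ, q, r}.
FIRST(<K>): from <K>->q <S> we get {q}; from <K>->s <S> <B> v we get {s}. So FIRST(<K>) = {q, s}.
FIRST(<B>): from <B>->s we get {s}; from <B>->λ we get {λ}. So FIRST(<B>) = {λ, s}.
FOLLOW(<S>) includes $ since <S> is the start symbol.
FOLLOW(<B>): in <K>->s <S> <B> v, <B> is followed by v with FIRST {v}. Thus FOLLOW(<B>) = {v}.
For <B> -> s: FIRST(s) = {s}, so it goes in M[<B>, t] for t ∈ {s}.
For <B> -> λ: FIRST(λ) = {λ}, so it goes in M[<B>, t] for t ∈ {}; since λ ∈ FIRST, also for every t ∈ FOLLOW(<B>) = {v}.

<B> -> λ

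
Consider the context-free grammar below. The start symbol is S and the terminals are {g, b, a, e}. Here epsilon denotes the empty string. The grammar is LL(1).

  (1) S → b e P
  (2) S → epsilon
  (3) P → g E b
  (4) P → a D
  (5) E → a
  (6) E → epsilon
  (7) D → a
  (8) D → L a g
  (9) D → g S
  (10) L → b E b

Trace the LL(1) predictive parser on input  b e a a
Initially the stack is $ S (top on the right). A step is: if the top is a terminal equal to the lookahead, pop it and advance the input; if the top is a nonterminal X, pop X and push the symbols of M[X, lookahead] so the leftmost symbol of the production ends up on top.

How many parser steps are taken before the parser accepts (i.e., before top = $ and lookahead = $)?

7

     Stack    Input      Action
  1  $ S      b e a a $  expand S → b e P
  2  $ P e b  b e a a $  match b
  3  $ P e    e a a $    match e
  4  $ P      a a $      expand P → a D
  5  $ D a    a a $      match a
  6  $ D      a $        expand D → a
  7  $ a      a $        match a
Accept reached after 7 steps.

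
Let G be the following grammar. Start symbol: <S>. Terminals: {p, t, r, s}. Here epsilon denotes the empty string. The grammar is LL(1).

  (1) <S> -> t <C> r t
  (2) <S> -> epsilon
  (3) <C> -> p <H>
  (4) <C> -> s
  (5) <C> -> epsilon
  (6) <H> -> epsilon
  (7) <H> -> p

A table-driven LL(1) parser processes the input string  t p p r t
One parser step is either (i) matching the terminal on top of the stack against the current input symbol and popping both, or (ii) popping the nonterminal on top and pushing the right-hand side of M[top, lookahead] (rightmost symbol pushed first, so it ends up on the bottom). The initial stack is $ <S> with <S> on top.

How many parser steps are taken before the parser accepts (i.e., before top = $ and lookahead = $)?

8

     Stack        Input        Action
  1  $ <S>        t p p r t $  expand <S> -> t <C> r t
  2  $ t r <C> t  t p p r t $  match t
  3  $ t r <C>    p p r t $    expand <C> -> p <H>
  4  $ t r <H> p  p p r t $    match p
  5  $ t r <H>    p r t $      expand <H> -> p
  6  $ t r p      p r t $      match p
  7  $ t r        r t $        match r
  8  $ t          t $          match t
Accept reached after 8 steps.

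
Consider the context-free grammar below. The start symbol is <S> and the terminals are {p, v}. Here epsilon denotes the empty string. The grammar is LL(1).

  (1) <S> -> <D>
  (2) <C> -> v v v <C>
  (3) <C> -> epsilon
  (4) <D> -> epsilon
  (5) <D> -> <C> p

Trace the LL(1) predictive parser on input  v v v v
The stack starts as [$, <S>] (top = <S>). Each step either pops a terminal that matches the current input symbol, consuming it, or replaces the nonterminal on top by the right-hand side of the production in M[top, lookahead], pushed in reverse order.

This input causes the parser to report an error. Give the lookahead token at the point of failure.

     Stack          Input      Action
  1  $ <S>          v v v v $  expand <S> -> <D>
  2  $ <D>          v v v v $  expand <D> -> <C> p
  3  $ p <C>        v v v v $  expand <C> -> v v v <C>
  4  $ p <C> v v v  v v v v $  match v
  5  $ p <C> v v    v v v $    match v
  6  $ p <C> v      v v $      match v
  7  $ p <C>        v $        expand <C> -> v v v <C>
  8  $ p <C> v v v  v $        match v
  9  $ p <C> v v    $          error: top is terminal v but lookahead is $

$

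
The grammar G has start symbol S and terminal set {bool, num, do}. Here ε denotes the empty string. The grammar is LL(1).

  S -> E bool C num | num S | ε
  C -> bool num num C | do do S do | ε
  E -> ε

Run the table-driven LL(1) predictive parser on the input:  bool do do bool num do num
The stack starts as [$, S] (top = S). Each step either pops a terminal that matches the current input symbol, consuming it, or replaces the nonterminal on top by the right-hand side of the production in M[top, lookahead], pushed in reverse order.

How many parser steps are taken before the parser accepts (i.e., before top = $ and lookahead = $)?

13

      Stack                  Input                         Action
   1  $ S                    bool do do bool num do num $  expand S -> E bool C num
   2  $ num C bool E         bool do do bool num do num $  expand E -> ε
   3  $ num C bool           bool do do bool num do num $  match bool
   4  $ num C                do do bool num do num $       expand C -> do do S do
   5  $ num do S do do       do do bool num do num $       match do
   6  $ num do S do          do bool num do num $          match do
   7  $ num do S             bool num do num $             expand S -> E bool C num
   8  $ num do num C bool E  bool num do num $             expand E -> ε
   9  $ num do num C bool    bool num do num $             match bool
  10  $ num do num C         num do num $                  expand C -> ε
  11  $ num do num           num do num $                  match num
  12  $ num do               do num $                      match do
  13  $ num                  num $                         match num
Accept reached after 13 steps.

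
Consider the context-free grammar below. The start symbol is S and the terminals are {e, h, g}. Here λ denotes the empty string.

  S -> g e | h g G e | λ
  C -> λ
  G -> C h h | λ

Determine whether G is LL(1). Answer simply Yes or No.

FIRST(S) = {λ, g, h}
FIRST(C) = {λ}
FIRST(G) = {λ, h}
FOLLOW(S) = {$}
FOLLOW(C) = {h}
FOLLOW(G) = {e}
Each cell of M receives at most one production.

Yes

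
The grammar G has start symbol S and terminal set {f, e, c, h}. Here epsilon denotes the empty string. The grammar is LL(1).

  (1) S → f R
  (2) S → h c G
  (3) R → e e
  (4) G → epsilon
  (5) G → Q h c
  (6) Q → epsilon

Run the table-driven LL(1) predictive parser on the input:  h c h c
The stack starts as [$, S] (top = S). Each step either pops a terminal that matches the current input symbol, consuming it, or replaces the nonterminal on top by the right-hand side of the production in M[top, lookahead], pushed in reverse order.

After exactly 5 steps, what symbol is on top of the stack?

h

step 1: stack=$ S  input=h c h c $  — expand S → h c G
step 2: stack=$ G c h  input=h c h c $  — match h
step 3: stack=$ G c  input=c h c $  — match c
step 4: stack=$ G  input=h c $  — expand G → Q h c
step 5: stack=$ c h Q  input=h c $  — expand Q → epsilon
Stack after step 5: $ c h (top = h).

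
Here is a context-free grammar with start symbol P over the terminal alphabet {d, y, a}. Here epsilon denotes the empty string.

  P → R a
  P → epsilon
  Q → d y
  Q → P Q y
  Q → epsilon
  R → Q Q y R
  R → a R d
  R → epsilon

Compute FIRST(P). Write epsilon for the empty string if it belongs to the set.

{epsilon, a, d, y}

FIRST(P) = {epsilon, a, d, y}  (via R a)
FIRST(Q) = {epsilon, a, d, y}  (via P Q y)
FIRST(R) = {epsilon, a, d, y}  (via Q Q y R)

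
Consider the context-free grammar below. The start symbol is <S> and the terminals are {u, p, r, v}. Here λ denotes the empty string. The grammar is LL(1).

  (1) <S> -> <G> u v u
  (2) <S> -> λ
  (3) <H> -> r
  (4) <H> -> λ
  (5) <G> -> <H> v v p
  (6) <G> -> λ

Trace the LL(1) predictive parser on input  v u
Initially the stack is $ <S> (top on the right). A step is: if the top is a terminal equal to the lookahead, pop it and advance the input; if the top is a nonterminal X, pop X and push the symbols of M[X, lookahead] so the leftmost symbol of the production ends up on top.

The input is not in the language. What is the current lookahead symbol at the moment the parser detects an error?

u

     Stack              Input  Action
  1  $ <S>              v u $  expand <S> -> <G> u v u
  2  $ u v u <G>        v u $  expand <G> -> <H> v v p
  3  $ u v u p v v <H>  v u $  expand <H> -> λ
  4  $ u v u p v v      v u $  match v
  5  $ u v u p v        u $    error: top is terminal v but lookahead is u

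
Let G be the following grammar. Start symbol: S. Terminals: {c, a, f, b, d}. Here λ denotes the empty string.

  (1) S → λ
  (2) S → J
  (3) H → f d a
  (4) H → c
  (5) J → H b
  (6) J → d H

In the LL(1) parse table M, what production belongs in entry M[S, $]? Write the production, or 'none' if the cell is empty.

S → λ

FIRST(H): from H→f d a we get {f}; from H→c we get {c}. So FIRST(H) = {c, f}.
FIRST(J): from J→H b we get {c, f}; from J→d H we get {d}. So FIRST(J) = {c, d, f}.
FIRST(S): from S→λ we get {λ}; from S→J we get {c, d, f}. So FIRST(S) = {λ, c, d, f}.
FOLLOW(S) includes $ since S is the start symbol.
FOLLOW(S): S appears on no right-hand side. Thus FOLLOW(S) = {$}.
For S → λ: FIRST(λ) = {λ}, so it goes in M[S, t] for t ∈ {}; since λ ∈ FIRST, also for every t ∈ FOLLOW(S) = {$}.
For S → J: FIRST(J) = {c, d, f}, so it goes in M[S, t] for t ∈ {c, d, f}.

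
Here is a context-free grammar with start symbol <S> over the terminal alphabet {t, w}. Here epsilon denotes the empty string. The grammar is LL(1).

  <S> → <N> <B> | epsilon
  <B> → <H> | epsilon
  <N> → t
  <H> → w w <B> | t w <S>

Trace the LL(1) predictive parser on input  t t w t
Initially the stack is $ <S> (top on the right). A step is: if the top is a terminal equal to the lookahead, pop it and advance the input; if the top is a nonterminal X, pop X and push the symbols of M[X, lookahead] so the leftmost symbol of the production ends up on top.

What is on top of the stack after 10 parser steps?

<B>

step 1: stack=$ <S>  input=t t w t $  — expand <S> → <N> <B>
step 2: stack=$ <B> <N>  input=t t w t $  — expand <N> → t
step 3: stack=$ <B> t  input=t t w t $  — match t
step 4: stack=$ <B>  input=t w t $  — expand <B> → <H>
step 5: stack=$ <H>  input=t w t $  — expand <H> → t w <S>
step 6: stack=$ <S> w t  input=t w t $  — match t
step 7: stack=$ <S> w  input=w t $  — match w
step 8: stack=$ <S>  input=t $  — expand <S> → <N> <B>
step 9: stack=$ <B> <N>  input=t $  — expand <N> → t
step 10: stack=$ <B> t  input=t $  — match t
Stack after step 10: $ <B> (top = <B>).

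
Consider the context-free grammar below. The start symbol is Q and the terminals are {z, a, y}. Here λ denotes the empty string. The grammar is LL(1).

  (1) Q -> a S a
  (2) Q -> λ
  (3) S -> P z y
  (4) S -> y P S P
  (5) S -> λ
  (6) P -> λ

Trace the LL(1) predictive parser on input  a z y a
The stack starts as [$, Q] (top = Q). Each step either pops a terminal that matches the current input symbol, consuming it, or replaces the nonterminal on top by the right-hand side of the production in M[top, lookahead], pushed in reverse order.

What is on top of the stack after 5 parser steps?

y

step 1: stack=$ Q  input=a z y a $  — expand Q -> a S a
step 2: stack=$ a S a  input=a z y a $  — match a
step 3: stack=$ a S  input=z y a $  — expand S -> P z y
step 4: stack=$ a y z P  input=z y a $  — expand P -> λ
step 5: stack=$ a y z  input=z y a $  — match z
Stack after step 5: $ a y (top = y).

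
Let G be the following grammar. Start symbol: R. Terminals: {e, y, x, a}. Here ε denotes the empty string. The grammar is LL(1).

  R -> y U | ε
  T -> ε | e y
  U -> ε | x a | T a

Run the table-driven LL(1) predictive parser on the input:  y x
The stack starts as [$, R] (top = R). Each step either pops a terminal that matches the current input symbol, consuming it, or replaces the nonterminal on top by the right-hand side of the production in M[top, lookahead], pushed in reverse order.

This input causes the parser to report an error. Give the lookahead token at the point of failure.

$

step 1: stack=$ R  input=y x $  — expand R -> y U
step 2: stack=$ U y  input=y x $  — match y
step 3: stack=$ U  input=x $  — expand U -> x a
step 4: stack=$ a x  input=x $  — match x
step 5: stack=$ a  input=$  — error: top is terminal a but lookahead is $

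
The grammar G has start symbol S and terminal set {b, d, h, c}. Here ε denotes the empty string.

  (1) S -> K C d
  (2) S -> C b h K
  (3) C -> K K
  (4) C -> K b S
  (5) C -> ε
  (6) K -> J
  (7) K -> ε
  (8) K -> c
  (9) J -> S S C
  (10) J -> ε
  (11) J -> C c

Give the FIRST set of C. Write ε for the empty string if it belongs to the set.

{ε, b, c, d}

FIRST(S) = {b, c, d}  (via K C d, C b h K)
FIRST(C) = {ε, b, c, d}  (via K K, K b S)
FIRST(J) = {ε, b, c, d}  (via S S C, C c)
FIRST(K) = {ε, b, c, d}  (via J)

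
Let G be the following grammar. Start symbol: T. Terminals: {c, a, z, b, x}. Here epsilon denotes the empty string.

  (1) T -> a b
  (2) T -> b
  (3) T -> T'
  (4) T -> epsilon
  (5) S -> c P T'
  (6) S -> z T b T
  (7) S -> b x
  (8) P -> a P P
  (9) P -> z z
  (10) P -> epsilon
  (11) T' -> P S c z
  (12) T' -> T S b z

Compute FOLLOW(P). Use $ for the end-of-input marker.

FIRST(S) = {b, c, z}
FIRST(P) = {epsilon, a, z}
FIRST(T) = {epsilon, a, b, c, z}  (via T')
FIRST(T') = {a, b, c, z}  (via P S c z, T S b z)
FOLLOW(T) includes $ since T is the start symbol.
FOLLOW(S): in T'->P S c z, S is followed by c z with FIRST {c}; in T'->T S b z, S is followed by b z with FIRST {b}. Thus FOLLOW(S) = {b, c}.
FOLLOW(T): in S->z T b T (occurrence 1), T is followed by b T with FIRST {b}; in S->z T b T (occurrence 2), the suffix after T is empty, so FOLLOW(T) ⊇ FOLLOW(S) = {b, c}; in T'->T S b z, T is followed by S b z with FIRST {b, c, z}. Thus FOLLOW(T) = {$, b, c, z}.
FOLLOW(P): in S->c P T', P is followed by T' with FIRST {a, b, c, z}; in P->a P P (occurrence 1), P is followed by P with FIRST {epsilon, a, z}; in P->a P P (occurrence 1), the suffix after P is nullable (adds nothing new); in P->a P P (occurrence 2), the suffix after P is empty (adds nothing new); in T'->P S c z, P is followed by S c z with FIRST {b, c, z}. Thus FOLLOW(P) = {a, b, c, z}.
FOLLOW(T'): in T->T', the suffix after T' is empty, so FOLLOW(T') ⊇ FOLLOW(T) = {$, b, c, z}; in S->c P T', the suffix after T' is empty, so FOLLOW(T') ⊇ FOLLOW(S) = {b, c}. Thus FOLLOW(T') = {$, b, c, z}.

{a, b, c, z}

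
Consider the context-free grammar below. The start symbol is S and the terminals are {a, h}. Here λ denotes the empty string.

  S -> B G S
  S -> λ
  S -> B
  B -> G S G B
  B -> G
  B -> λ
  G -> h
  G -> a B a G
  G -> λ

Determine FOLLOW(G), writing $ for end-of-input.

{$, a, h}

FIRST(G): from G->h we get {h}; from G->a B a G we get {a}; from G->λ we get {λ}. So FIRST(G) = {λ, a, h}.
FIRST(S): from S->B G S we get {λ, a, h}; from S->λ we get {λ}; from S->B we get {λ, a, h}. So FIRST(S) = {λ, a, h}.
FIRST(B): from B->G S G B we get {λ, a, h}; from B->G we get {λ, a, h}; from B->λ we get {λ}. So FIRST(B) = {λ, a, h}.
FOLLOW(S) includes $ since S is the start symbol.
FOLLOW(S): in S->B G S, the suffix after S is empty (adds nothing new); in B->G S G B, S is followed by G B with FIRST {λ, a, h}; in B->G S G B, the suffix after S is nullable, so FOLLOW(S) ⊇ FOLLOW(B) = {$, a, h}. Thus FOLLOW(S) = {$, a, h}.
FOLLOW(B): in S->B G S, B is followed by G S with FIRST {λ, a, h}; in S->B G S, the suffix after B is nullable, so FOLLOW(B) ⊇ FOLLOW(S) = {$, a, h}; in S->B, the suffix after B is empty, so FOLLOW(B) ⊇ FOLLOW(S) = {$, a, h}; in B->G S G B, the suffix after B is empty (adds nothing new); in G->a B a G, B is followed by a G with FIRST {a}. Thus FOLLOW(B) = {$, a, h}.
FOLLOW(G): in S->B G S, G is followed by S with FIRST {λ, a, h}; in S->B G S, the suffix after G is nullable, so FOLLOW(G) ⊇ FOLLOW(S) = {$, a, h}; in B->G S G B (occurrence 1), G is followed by S G B with FIRST {λ, a, h}; in B->G S G B (occurrence 1), the suffix after G is nullable, so FOLLOW(G) ⊇ FOLLOW(B) = {$, a, h}; in B->G S G B (occurrence 2), G is followed by B with FIRST {λ, a, h}; in B->G S G B (occurrence 2), the suffix after G is nullable, so FOLLOW(G) ⊇ FOLLOW(B) = {$, a, h}; in B->G, the suffix after G is empty, so FOLLOW(G) ⊇ FOLLOW(B) = {$, a, h}; in G->a B a G, the suffix after G is empty (adds nothing new). Thus FOLLOW(G) = {$, a, h}.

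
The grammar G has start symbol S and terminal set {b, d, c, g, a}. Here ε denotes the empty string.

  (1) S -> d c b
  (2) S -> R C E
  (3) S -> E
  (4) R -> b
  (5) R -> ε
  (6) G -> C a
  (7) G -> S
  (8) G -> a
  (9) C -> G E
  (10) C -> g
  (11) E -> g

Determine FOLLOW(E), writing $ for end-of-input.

{$, a, g}

FIRST(R) = {ε, b}
FIRST(E) = {g}
FIRST(S) = {a, b, d, g}  (via R C E, E)
FIRST(G) = {a, b, d, g}  (via C a, S)
FIRST(C) = {a, b, d, g}  (via G E)
FOLLOW(S) includes $ since S is the start symbol.
FOLLOW(R): in S->R C E, R is followed by C E with FIRST {a, b, d, g}. Thus FOLLOW(R) = {a, b, d, g}.
FOLLOW(G): in C->G E, G is followed by E with FIRST {g}. Thus FOLLOW(G) = {g}.
FOLLOW(S): in G->S, the suffix after S is empty, so FOLLOW(S) ⊇ FOLLOW(G) = {g}. Thus FOLLOW(S) = {$, g}.
FOLLOW(C): in S->R C E, C is followed by E with FIRST {g}; in G->C a, C is followed by a with FIRST {a}. Thus FOLLOW(C) = {a, g}.
FOLLOW(E): in S->R C E, the suffix after E is empty, so FOLLOW(E) ⊇ FOLLOW(S) = {$, g}; in S->E, the suffix after E is empty, so FOLLOW(E) ⊇ FOLLOW(S) = {$, g}; in C->G E, the suffix after E is empty, so FOLLOW(E) ⊇ FOLLOW(C) = {a, g}. Thus FOLLOW(E) = {$, a, g}.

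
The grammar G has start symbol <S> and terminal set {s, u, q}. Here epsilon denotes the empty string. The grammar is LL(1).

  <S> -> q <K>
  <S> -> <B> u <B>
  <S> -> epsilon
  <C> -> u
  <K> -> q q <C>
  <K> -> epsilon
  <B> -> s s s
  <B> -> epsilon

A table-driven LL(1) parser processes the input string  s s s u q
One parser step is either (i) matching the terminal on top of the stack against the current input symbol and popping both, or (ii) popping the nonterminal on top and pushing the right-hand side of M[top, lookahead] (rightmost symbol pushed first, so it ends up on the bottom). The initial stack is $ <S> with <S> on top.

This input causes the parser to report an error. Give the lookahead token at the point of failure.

step 1: stack=$ <S>  input=s s s u q $  — expand <S> -> <B> u <B>
step 2: stack=$ <B> u <B>  input=s s s u q $  — expand <B> -> s s s
step 3: stack=$ <B> u s s s  input=s s s u q $  — match s
step 4: stack=$ <B> u s s  input=s s u q $  — match s
step 5: stack=$ <B> u s  input=s u q $  — match s
step 6: stack=$ <B> u  input=u q $  — match u
step 7: stack=$ <B>  input=q $  — error: M[<B>, q] is empty

q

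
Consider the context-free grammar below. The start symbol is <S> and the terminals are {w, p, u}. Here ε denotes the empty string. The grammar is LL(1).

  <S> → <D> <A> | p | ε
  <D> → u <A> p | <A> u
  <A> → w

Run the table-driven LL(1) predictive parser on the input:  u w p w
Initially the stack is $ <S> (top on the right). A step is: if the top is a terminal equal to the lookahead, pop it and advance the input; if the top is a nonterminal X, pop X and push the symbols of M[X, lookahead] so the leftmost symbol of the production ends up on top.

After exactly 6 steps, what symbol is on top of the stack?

<A>

     Stack          Input      Action
  1  $ <S>          u w p w $  expand <S> → <D> <A>
  2  $ <A> <D>      u w p w $  expand <D> → u <A> p
  3  $ <A> p <A> u  u w p w $  match u
  4  $ <A> p <A>    w p w $    expand <A> → w
  5  $ <A> p w      w p w $    match w
  6  $ <A> p        p w $      match p
Stack after step 6: $ <A> (top = <A>).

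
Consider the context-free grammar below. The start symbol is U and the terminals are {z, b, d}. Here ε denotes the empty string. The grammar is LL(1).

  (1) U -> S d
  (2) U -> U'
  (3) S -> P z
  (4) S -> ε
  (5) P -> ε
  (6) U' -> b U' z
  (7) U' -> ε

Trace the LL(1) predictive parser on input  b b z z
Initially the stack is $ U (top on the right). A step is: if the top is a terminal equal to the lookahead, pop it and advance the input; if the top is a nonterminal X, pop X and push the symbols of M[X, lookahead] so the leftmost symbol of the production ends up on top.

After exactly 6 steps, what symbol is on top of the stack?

z

     Stack       Input      Action
  1  $ U         b b z z $  expand U -> U'
  2  $ U'        b b z z $  expand U' -> b U' z
  3  $ z U' b    b b z z $  match b
  4  $ z U'      b z z $    expand U' -> b U' z
  5  $ z z U' b  b z z $    match b
  6  $ z z U'    z z $      expand U' -> ε
Stack after step 6: $ z z (top = z).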